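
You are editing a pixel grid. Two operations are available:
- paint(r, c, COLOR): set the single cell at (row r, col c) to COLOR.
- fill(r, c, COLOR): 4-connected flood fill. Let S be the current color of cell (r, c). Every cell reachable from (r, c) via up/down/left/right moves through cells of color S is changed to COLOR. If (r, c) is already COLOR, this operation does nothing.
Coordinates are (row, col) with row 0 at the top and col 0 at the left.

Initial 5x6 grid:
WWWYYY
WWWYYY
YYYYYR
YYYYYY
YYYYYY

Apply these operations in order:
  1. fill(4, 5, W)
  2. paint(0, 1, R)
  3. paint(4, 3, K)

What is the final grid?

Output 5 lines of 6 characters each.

After op 1 fill(4,5,W) [23 cells changed]:
WWWWWW
WWWWWW
WWWWWR
WWWWWW
WWWWWW
After op 2 paint(0,1,R):
WRWWWW
WWWWWW
WWWWWR
WWWWWW
WWWWWW
After op 3 paint(4,3,K):
WRWWWW
WWWWWW
WWWWWR
WWWWWW
WWWKWW

Answer: WRWWWW
WWWWWW
WWWWWR
WWWWWW
WWWKWW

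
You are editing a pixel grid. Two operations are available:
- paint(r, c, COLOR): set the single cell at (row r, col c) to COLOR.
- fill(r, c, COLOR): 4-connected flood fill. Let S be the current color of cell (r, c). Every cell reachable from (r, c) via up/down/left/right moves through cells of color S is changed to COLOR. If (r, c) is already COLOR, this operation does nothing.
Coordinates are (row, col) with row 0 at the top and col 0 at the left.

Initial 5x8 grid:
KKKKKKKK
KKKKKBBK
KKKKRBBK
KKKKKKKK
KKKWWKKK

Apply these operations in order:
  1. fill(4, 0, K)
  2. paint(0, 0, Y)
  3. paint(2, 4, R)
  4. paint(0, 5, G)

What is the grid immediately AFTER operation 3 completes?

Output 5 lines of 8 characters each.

After op 1 fill(4,0,K) [0 cells changed]:
KKKKKKKK
KKKKKBBK
KKKKRBBK
KKKKKKKK
KKKWWKKK
After op 2 paint(0,0,Y):
YKKKKKKK
KKKKKBBK
KKKKRBBK
KKKKKKKK
KKKWWKKK
After op 3 paint(2,4,R):
YKKKKKKK
KKKKKBBK
KKKKRBBK
KKKKKKKK
KKKWWKKK

Answer: YKKKKKKK
KKKKKBBK
KKKKRBBK
KKKKKKKK
KKKWWKKK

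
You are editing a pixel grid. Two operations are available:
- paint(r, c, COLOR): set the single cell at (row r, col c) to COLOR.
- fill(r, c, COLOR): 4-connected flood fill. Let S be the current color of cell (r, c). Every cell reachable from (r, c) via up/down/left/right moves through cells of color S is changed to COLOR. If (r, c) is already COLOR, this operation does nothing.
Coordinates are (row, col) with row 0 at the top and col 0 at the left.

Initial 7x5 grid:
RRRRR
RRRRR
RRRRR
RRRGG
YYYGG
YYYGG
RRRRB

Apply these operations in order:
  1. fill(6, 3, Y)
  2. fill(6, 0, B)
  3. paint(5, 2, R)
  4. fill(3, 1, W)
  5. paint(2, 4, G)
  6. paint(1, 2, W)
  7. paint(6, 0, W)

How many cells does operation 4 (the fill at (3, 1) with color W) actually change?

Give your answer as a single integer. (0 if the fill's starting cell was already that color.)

Answer: 18

Derivation:
After op 1 fill(6,3,Y) [4 cells changed]:
RRRRR
RRRRR
RRRRR
RRRGG
YYYGG
YYYGG
YYYYB
After op 2 fill(6,0,B) [10 cells changed]:
RRRRR
RRRRR
RRRRR
RRRGG
BBBGG
BBBGG
BBBBB
After op 3 paint(5,2,R):
RRRRR
RRRRR
RRRRR
RRRGG
BBBGG
BBRGG
BBBBB
After op 4 fill(3,1,W) [18 cells changed]:
WWWWW
WWWWW
WWWWW
WWWGG
BBBGG
BBRGG
BBBBB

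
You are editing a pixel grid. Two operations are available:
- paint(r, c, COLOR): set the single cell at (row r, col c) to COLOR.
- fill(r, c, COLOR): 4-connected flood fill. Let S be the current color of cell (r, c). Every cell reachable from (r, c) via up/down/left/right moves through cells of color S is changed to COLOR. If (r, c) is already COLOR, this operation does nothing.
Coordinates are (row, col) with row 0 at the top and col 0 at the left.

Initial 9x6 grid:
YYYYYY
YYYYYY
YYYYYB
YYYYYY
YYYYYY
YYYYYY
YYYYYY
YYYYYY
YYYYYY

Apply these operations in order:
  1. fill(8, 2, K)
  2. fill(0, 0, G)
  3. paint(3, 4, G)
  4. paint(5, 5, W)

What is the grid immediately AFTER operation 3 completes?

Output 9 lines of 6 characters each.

After op 1 fill(8,2,K) [53 cells changed]:
KKKKKK
KKKKKK
KKKKKB
KKKKKK
KKKKKK
KKKKKK
KKKKKK
KKKKKK
KKKKKK
After op 2 fill(0,0,G) [53 cells changed]:
GGGGGG
GGGGGG
GGGGGB
GGGGGG
GGGGGG
GGGGGG
GGGGGG
GGGGGG
GGGGGG
After op 3 paint(3,4,G):
GGGGGG
GGGGGG
GGGGGB
GGGGGG
GGGGGG
GGGGGG
GGGGGG
GGGGGG
GGGGGG

Answer: GGGGGG
GGGGGG
GGGGGB
GGGGGG
GGGGGG
GGGGGG
GGGGGG
GGGGGG
GGGGGG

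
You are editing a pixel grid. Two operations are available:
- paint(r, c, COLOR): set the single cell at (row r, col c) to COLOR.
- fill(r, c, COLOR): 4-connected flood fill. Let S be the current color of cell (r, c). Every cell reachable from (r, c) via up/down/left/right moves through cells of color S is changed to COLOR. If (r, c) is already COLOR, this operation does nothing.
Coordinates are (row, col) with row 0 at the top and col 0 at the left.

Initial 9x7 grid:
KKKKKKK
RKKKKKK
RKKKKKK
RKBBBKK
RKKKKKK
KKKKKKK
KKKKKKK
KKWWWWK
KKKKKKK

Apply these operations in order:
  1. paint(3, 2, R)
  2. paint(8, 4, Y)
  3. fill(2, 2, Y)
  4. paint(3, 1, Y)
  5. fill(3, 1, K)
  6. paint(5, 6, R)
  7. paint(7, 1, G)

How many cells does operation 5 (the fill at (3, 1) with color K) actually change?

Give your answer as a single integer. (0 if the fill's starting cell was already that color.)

Answer: 52

Derivation:
After op 1 paint(3,2,R):
KKKKKKK
RKKKKKK
RKKKKKK
RKRBBKK
RKKKKKK
KKKKKKK
KKKKKKK
KKWWWWK
KKKKKKK
After op 2 paint(8,4,Y):
KKKKKKK
RKKKKKK
RKKKKKK
RKRBBKK
RKKKKKK
KKKKKKK
KKKKKKK
KKWWWWK
KKKKYKK
After op 3 fill(2,2,Y) [51 cells changed]:
YYYYYYY
RYYYYYY
RYYYYYY
RYRBBYY
RYYYYYY
YYYYYYY
YYYYYYY
YYWWWWY
YYYYYYY
After op 4 paint(3,1,Y):
YYYYYYY
RYYYYYY
RYYYYYY
RYRBBYY
RYYYYYY
YYYYYYY
YYYYYYY
YYWWWWY
YYYYYYY
After op 5 fill(3,1,K) [52 cells changed]:
KKKKKKK
RKKKKKK
RKKKKKK
RKRBBKK
RKKKKKK
KKKKKKK
KKKKKKK
KKWWWWK
KKKKKKK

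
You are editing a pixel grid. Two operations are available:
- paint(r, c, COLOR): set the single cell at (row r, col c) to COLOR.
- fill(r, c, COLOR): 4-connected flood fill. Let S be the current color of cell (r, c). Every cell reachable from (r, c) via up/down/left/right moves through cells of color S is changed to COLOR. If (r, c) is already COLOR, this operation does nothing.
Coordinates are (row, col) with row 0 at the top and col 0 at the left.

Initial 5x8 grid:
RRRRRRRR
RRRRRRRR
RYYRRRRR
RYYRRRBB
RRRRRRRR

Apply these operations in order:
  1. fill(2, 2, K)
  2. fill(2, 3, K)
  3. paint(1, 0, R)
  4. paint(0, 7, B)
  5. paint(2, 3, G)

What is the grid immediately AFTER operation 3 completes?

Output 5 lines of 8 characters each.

Answer: KKKKKKKK
RKKKKKKK
KKKKKKKK
KKKKKKBB
KKKKKKKK

Derivation:
After op 1 fill(2,2,K) [4 cells changed]:
RRRRRRRR
RRRRRRRR
RKKRRRRR
RKKRRRBB
RRRRRRRR
After op 2 fill(2,3,K) [34 cells changed]:
KKKKKKKK
KKKKKKKK
KKKKKKKK
KKKKKKBB
KKKKKKKK
After op 3 paint(1,0,R):
KKKKKKKK
RKKKKKKK
KKKKKKKK
KKKKKKBB
KKKKKKKK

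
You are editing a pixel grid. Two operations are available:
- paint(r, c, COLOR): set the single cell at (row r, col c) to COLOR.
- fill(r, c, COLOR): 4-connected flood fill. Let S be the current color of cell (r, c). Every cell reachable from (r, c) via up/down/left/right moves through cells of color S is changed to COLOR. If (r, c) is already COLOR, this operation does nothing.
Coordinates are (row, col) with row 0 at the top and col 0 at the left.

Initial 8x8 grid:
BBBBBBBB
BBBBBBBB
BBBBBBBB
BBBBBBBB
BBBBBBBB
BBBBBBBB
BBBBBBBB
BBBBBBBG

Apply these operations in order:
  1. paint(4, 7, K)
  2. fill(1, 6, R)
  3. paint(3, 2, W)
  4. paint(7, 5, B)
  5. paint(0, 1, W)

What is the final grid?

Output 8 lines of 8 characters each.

Answer: RWRRRRRR
RRRRRRRR
RRRRRRRR
RRWRRRRR
RRRRRRRK
RRRRRRRR
RRRRRRRR
RRRRRBRG

Derivation:
After op 1 paint(4,7,K):
BBBBBBBB
BBBBBBBB
BBBBBBBB
BBBBBBBB
BBBBBBBK
BBBBBBBB
BBBBBBBB
BBBBBBBG
After op 2 fill(1,6,R) [62 cells changed]:
RRRRRRRR
RRRRRRRR
RRRRRRRR
RRRRRRRR
RRRRRRRK
RRRRRRRR
RRRRRRRR
RRRRRRRG
After op 3 paint(3,2,W):
RRRRRRRR
RRRRRRRR
RRRRRRRR
RRWRRRRR
RRRRRRRK
RRRRRRRR
RRRRRRRR
RRRRRRRG
After op 4 paint(7,5,B):
RRRRRRRR
RRRRRRRR
RRRRRRRR
RRWRRRRR
RRRRRRRK
RRRRRRRR
RRRRRRRR
RRRRRBRG
After op 5 paint(0,1,W):
RWRRRRRR
RRRRRRRR
RRRRRRRR
RRWRRRRR
RRRRRRRK
RRRRRRRR
RRRRRRRR
RRRRRBRG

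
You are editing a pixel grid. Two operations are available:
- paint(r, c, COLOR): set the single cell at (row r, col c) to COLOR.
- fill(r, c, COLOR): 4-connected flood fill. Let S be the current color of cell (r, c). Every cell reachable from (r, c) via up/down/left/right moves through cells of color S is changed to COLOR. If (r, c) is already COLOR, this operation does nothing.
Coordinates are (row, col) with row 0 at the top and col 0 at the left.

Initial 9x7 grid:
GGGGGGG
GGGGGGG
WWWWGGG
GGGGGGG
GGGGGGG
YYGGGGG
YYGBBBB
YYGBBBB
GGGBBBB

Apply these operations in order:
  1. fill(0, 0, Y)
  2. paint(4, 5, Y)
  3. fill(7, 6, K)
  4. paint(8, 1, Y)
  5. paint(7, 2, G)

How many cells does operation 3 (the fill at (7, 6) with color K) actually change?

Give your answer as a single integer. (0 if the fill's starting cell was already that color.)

After op 1 fill(0,0,Y) [41 cells changed]:
YYYYYYY
YYYYYYY
WWWWYYY
YYYYYYY
YYYYYYY
YYYYYYY
YYYBBBB
YYYBBBB
YYYBBBB
After op 2 paint(4,5,Y):
YYYYYYY
YYYYYYY
WWWWYYY
YYYYYYY
YYYYYYY
YYYYYYY
YYYBBBB
YYYBBBB
YYYBBBB
After op 3 fill(7,6,K) [12 cells changed]:
YYYYYYY
YYYYYYY
WWWWYYY
YYYYYYY
YYYYYYY
YYYYYYY
YYYKKKK
YYYKKKK
YYYKKKK

Answer: 12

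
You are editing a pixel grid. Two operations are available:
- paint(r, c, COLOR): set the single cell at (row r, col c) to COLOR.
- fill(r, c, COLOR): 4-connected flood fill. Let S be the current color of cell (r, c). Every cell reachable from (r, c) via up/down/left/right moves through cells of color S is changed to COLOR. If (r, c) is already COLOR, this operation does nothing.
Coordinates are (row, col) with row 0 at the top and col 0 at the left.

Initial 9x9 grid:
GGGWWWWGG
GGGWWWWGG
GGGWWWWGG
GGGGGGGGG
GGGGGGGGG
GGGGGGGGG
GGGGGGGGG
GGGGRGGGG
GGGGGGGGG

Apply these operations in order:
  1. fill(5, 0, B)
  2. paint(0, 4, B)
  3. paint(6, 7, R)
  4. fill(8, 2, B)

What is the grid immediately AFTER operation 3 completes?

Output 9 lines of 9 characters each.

Answer: BBBWBWWBB
BBBWWWWBB
BBBWWWWBB
BBBBBBBBB
BBBBBBBBB
BBBBBBBBB
BBBBBBBRB
BBBBRBBBB
BBBBBBBBB

Derivation:
After op 1 fill(5,0,B) [68 cells changed]:
BBBWWWWBB
BBBWWWWBB
BBBWWWWBB
BBBBBBBBB
BBBBBBBBB
BBBBBBBBB
BBBBBBBBB
BBBBRBBBB
BBBBBBBBB
After op 2 paint(0,4,B):
BBBWBWWBB
BBBWWWWBB
BBBWWWWBB
BBBBBBBBB
BBBBBBBBB
BBBBBBBBB
BBBBBBBBB
BBBBRBBBB
BBBBBBBBB
After op 3 paint(6,7,R):
BBBWBWWBB
BBBWWWWBB
BBBWWWWBB
BBBBBBBBB
BBBBBBBBB
BBBBBBBBB
BBBBBBBRB
BBBBRBBBB
BBBBBBBBB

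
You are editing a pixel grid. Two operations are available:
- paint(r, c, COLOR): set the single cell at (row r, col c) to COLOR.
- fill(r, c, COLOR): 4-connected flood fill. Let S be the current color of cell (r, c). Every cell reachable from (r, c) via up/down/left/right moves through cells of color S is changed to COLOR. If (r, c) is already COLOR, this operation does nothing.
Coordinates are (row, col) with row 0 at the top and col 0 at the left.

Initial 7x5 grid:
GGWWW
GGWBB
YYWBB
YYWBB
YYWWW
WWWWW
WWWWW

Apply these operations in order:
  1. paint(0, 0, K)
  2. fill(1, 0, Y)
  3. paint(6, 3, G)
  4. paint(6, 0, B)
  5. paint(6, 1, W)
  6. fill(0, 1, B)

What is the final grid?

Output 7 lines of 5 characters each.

Answer: KBWWW
BBWBB
BBWBB
BBWBB
BBWWW
WWWWW
BWWGW

Derivation:
After op 1 paint(0,0,K):
KGWWW
GGWBB
YYWBB
YYWBB
YYWWW
WWWWW
WWWWW
After op 2 fill(1,0,Y) [3 cells changed]:
KYWWW
YYWBB
YYWBB
YYWBB
YYWWW
WWWWW
WWWWW
After op 3 paint(6,3,G):
KYWWW
YYWBB
YYWBB
YYWBB
YYWWW
WWWWW
WWWGW
After op 4 paint(6,0,B):
KYWWW
YYWBB
YYWBB
YYWBB
YYWWW
WWWWW
BWWGW
After op 5 paint(6,1,W):
KYWWW
YYWBB
YYWBB
YYWBB
YYWWW
WWWWW
BWWGW
After op 6 fill(0,1,B) [9 cells changed]:
KBWWW
BBWBB
BBWBB
BBWBB
BBWWW
WWWWW
BWWGW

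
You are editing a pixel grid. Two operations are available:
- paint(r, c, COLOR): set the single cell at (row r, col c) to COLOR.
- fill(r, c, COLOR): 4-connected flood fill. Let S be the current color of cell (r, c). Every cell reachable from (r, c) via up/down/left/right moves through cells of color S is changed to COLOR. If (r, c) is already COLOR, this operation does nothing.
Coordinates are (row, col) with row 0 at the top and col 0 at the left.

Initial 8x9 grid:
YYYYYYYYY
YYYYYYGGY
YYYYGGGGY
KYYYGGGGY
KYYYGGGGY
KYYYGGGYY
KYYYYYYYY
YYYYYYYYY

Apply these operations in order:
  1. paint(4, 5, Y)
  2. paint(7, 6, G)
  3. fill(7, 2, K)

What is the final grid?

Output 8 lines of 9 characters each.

Answer: KKKKKKKKK
KKKKKKGGK
KKKKGGGGK
KKKKGGGGK
KKKKGYGGK
KKKKGGGKK
KKKKKKKKK
KKKKKKGKK

Derivation:
After op 1 paint(4,5,Y):
YYYYYYYYY
YYYYYYGGY
YYYYGGGGY
KYYYGGGGY
KYYYGYGGY
KYYYGGGYY
KYYYYYYYY
YYYYYYYYY
After op 2 paint(7,6,G):
YYYYYYYYY
YYYYYYGGY
YYYYGGGGY
KYYYGGGGY
KYYYGYGGY
KYYYGGGYY
KYYYYYYYY
YYYYYYGYY
After op 3 fill(7,2,K) [50 cells changed]:
KKKKKKKKK
KKKKKKGGK
KKKKGGGGK
KKKKGGGGK
KKKKGYGGK
KKKKGGGKK
KKKKKKKKK
KKKKKKGKK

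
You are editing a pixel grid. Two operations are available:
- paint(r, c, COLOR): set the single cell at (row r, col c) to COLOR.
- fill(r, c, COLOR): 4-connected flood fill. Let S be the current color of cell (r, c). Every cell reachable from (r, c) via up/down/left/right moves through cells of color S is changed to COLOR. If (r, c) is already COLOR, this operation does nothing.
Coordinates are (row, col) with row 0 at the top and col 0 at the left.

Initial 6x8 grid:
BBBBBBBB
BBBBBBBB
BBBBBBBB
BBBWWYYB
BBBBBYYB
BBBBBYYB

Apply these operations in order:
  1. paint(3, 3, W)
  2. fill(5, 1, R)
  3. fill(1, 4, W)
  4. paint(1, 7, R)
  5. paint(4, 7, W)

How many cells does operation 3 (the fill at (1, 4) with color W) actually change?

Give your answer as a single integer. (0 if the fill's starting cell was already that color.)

After op 1 paint(3,3,W):
BBBBBBBB
BBBBBBBB
BBBBBBBB
BBBWWYYB
BBBBBYYB
BBBBBYYB
After op 2 fill(5,1,R) [40 cells changed]:
RRRRRRRR
RRRRRRRR
RRRRRRRR
RRRWWYYR
RRRRRYYR
RRRRRYYR
After op 3 fill(1,4,W) [40 cells changed]:
WWWWWWWW
WWWWWWWW
WWWWWWWW
WWWWWYYW
WWWWWYYW
WWWWWYYW

Answer: 40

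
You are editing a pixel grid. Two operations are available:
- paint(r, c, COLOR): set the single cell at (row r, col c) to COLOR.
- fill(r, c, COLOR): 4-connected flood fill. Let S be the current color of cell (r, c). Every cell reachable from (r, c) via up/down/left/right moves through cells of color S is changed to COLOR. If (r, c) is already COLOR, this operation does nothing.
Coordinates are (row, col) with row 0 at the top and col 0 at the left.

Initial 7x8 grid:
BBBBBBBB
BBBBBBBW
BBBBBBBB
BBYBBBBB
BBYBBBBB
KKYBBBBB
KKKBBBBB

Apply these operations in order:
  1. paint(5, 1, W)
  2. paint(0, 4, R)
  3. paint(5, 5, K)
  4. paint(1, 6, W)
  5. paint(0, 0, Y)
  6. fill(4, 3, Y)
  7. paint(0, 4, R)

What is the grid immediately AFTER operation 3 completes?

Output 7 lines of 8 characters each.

Answer: BBBBRBBB
BBBBBBBW
BBBBBBBB
BBYBBBBB
BBYBBBBB
KWYBBKBB
KKKBBBBB

Derivation:
After op 1 paint(5,1,W):
BBBBBBBB
BBBBBBBW
BBBBBBBB
BBYBBBBB
BBYBBBBB
KWYBBBBB
KKKBBBBB
After op 2 paint(0,4,R):
BBBBRBBB
BBBBBBBW
BBBBBBBB
BBYBBBBB
BBYBBBBB
KWYBBBBB
KKKBBBBB
After op 3 paint(5,5,K):
BBBBRBBB
BBBBBBBW
BBBBBBBB
BBYBBBBB
BBYBBBBB
KWYBBKBB
KKKBBBBB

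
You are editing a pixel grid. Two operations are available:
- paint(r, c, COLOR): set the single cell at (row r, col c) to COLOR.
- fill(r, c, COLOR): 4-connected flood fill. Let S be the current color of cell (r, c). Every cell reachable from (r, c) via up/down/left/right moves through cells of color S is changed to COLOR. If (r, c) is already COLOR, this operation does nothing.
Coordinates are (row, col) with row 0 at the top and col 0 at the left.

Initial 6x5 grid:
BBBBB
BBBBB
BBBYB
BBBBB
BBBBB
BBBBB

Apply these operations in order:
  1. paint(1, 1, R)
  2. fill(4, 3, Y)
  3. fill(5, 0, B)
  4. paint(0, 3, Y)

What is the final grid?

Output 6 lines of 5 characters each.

After op 1 paint(1,1,R):
BBBBB
BRBBB
BBBYB
BBBBB
BBBBB
BBBBB
After op 2 fill(4,3,Y) [28 cells changed]:
YYYYY
YRYYY
YYYYY
YYYYY
YYYYY
YYYYY
After op 3 fill(5,0,B) [29 cells changed]:
BBBBB
BRBBB
BBBBB
BBBBB
BBBBB
BBBBB
After op 4 paint(0,3,Y):
BBBYB
BRBBB
BBBBB
BBBBB
BBBBB
BBBBB

Answer: BBBYB
BRBBB
BBBBB
BBBBB
BBBBB
BBBBB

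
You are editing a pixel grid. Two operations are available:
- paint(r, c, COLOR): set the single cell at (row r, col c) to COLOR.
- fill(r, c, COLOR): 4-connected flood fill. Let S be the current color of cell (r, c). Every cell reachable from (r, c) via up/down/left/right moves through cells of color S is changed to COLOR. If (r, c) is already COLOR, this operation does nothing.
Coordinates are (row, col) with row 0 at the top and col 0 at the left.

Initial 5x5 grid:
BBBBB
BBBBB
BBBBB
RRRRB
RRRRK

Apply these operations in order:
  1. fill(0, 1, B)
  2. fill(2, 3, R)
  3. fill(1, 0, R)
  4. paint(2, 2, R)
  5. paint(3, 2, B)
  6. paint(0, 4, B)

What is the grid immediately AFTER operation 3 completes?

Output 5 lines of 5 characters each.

Answer: RRRRR
RRRRR
RRRRR
RRRRR
RRRRK

Derivation:
After op 1 fill(0,1,B) [0 cells changed]:
BBBBB
BBBBB
BBBBB
RRRRB
RRRRK
After op 2 fill(2,3,R) [16 cells changed]:
RRRRR
RRRRR
RRRRR
RRRRR
RRRRK
After op 3 fill(1,0,R) [0 cells changed]:
RRRRR
RRRRR
RRRRR
RRRRR
RRRRK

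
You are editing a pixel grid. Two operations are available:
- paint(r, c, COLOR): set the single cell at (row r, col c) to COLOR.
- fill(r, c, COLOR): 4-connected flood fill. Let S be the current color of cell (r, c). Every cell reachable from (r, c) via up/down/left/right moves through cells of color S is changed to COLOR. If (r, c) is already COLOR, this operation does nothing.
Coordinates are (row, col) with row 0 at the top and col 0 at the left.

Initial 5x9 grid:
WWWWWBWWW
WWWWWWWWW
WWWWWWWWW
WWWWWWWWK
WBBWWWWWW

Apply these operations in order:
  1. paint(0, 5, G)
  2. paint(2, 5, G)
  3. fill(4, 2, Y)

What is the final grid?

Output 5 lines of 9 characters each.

After op 1 paint(0,5,G):
WWWWWGWWW
WWWWWWWWW
WWWWWWWWW
WWWWWWWWK
WBBWWWWWW
After op 2 paint(2,5,G):
WWWWWGWWW
WWWWWWWWW
WWWWWGWWW
WWWWWWWWK
WBBWWWWWW
After op 3 fill(4,2,Y) [2 cells changed]:
WWWWWGWWW
WWWWWWWWW
WWWWWGWWW
WWWWWWWWK
WYYWWWWWW

Answer: WWWWWGWWW
WWWWWWWWW
WWWWWGWWW
WWWWWWWWK
WYYWWWWWW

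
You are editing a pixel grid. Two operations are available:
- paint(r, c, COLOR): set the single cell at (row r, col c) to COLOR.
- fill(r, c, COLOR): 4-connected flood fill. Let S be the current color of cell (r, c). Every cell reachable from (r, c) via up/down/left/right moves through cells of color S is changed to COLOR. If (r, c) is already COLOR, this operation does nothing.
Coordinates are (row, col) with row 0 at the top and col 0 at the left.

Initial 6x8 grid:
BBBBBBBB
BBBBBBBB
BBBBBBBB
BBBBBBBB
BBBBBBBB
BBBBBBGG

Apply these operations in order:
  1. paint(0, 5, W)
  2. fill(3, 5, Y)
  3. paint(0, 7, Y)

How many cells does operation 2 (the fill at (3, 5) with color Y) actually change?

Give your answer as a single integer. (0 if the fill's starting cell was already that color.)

Answer: 45

Derivation:
After op 1 paint(0,5,W):
BBBBBWBB
BBBBBBBB
BBBBBBBB
BBBBBBBB
BBBBBBBB
BBBBBBGG
After op 2 fill(3,5,Y) [45 cells changed]:
YYYYYWYY
YYYYYYYY
YYYYYYYY
YYYYYYYY
YYYYYYYY
YYYYYYGG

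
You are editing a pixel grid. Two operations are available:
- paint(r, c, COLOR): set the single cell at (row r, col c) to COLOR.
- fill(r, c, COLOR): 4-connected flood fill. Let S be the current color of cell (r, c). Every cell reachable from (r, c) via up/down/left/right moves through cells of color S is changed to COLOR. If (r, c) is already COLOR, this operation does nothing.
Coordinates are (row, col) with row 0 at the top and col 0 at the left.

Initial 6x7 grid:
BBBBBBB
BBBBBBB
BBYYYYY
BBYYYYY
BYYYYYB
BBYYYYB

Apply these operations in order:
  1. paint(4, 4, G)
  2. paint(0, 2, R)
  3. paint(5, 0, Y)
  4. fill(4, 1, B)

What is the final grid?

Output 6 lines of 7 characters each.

After op 1 paint(4,4,G):
BBBBBBB
BBBBBBB
BBYYYYY
BBYYYYY
BYYYGYB
BBYYYYB
After op 2 paint(0,2,R):
BBRBBBB
BBBBBBB
BBYYYYY
BBYYYYY
BYYYGYB
BBYYYYB
After op 3 paint(5,0,Y):
BBRBBBB
BBBBBBB
BBYYYYY
BBYYYYY
BYYYGYB
YBYYYYB
After op 4 fill(4,1,B) [18 cells changed]:
BBRBBBB
BBBBBBB
BBBBBBB
BBBBBBB
BBBBGBB
YBBBBBB

Answer: BBRBBBB
BBBBBBB
BBBBBBB
BBBBBBB
BBBBGBB
YBBBBBB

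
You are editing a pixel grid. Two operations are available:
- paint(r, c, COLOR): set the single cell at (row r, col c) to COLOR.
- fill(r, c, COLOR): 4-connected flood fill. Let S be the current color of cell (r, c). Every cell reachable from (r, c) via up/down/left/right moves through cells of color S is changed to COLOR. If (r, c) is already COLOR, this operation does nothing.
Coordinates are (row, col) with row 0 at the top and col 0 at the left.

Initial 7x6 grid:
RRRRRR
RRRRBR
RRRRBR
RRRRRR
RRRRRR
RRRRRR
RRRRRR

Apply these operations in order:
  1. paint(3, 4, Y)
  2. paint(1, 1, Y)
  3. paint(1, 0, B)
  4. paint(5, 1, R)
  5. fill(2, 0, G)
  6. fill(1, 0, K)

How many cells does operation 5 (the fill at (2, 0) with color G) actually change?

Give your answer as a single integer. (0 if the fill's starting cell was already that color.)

After op 1 paint(3,4,Y):
RRRRRR
RRRRBR
RRRRBR
RRRRYR
RRRRRR
RRRRRR
RRRRRR
After op 2 paint(1,1,Y):
RRRRRR
RYRRBR
RRRRBR
RRRRYR
RRRRRR
RRRRRR
RRRRRR
After op 3 paint(1,0,B):
RRRRRR
BYRRBR
RRRRBR
RRRRYR
RRRRRR
RRRRRR
RRRRRR
After op 4 paint(5,1,R):
RRRRRR
BYRRBR
RRRRBR
RRRRYR
RRRRRR
RRRRRR
RRRRRR
After op 5 fill(2,0,G) [37 cells changed]:
GGGGGG
BYGGBG
GGGGBG
GGGGYG
GGGGGG
GGGGGG
GGGGGG

Answer: 37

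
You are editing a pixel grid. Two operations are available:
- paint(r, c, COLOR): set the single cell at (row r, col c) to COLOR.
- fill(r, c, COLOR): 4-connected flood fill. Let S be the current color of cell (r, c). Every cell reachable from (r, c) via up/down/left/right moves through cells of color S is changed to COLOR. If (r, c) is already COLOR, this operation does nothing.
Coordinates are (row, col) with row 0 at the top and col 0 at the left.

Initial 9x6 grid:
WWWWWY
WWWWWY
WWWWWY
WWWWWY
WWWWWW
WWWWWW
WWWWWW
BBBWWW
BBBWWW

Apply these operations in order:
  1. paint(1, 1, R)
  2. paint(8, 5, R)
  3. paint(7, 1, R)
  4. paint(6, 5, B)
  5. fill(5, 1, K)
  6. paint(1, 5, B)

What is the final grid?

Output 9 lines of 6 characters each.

After op 1 paint(1,1,R):
WWWWWY
WRWWWY
WWWWWY
WWWWWY
WWWWWW
WWWWWW
WWWWWW
BBBWWW
BBBWWW
After op 2 paint(8,5,R):
WWWWWY
WRWWWY
WWWWWY
WWWWWY
WWWWWW
WWWWWW
WWWWWW
BBBWWW
BBBWWR
After op 3 paint(7,1,R):
WWWWWY
WRWWWY
WWWWWY
WWWWWY
WWWWWW
WWWWWW
WWWWWW
BRBWWW
BBBWWR
After op 4 paint(6,5,B):
WWWWWY
WRWWWY
WWWWWY
WWWWWY
WWWWWW
WWWWWW
WWWWWB
BRBWWW
BBBWWR
After op 5 fill(5,1,K) [41 cells changed]:
KKKKKY
KRKKKY
KKKKKY
KKKKKY
KKKKKK
KKKKKK
KKKKKB
BRBKKK
BBBKKR
After op 6 paint(1,5,B):
KKKKKY
KRKKKB
KKKKKY
KKKKKY
KKKKKK
KKKKKK
KKKKKB
BRBKKK
BBBKKR

Answer: KKKKKY
KRKKKB
KKKKKY
KKKKKY
KKKKKK
KKKKKK
KKKKKB
BRBKKK
BBBKKR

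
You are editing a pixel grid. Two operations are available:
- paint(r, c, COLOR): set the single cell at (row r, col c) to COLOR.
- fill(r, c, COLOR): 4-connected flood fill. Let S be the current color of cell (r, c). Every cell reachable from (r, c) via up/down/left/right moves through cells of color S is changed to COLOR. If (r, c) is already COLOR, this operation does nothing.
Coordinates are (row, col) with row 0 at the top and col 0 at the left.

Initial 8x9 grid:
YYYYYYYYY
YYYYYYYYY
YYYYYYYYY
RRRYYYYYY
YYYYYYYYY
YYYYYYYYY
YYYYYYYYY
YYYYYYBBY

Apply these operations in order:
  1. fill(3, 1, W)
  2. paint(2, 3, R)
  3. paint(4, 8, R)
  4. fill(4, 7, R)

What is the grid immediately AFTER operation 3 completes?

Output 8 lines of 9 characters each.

Answer: YYYYYYYYY
YYYYYYYYY
YYYRYYYYY
WWWYYYYYY
YYYYYYYYR
YYYYYYYYY
YYYYYYYYY
YYYYYYBBY

Derivation:
After op 1 fill(3,1,W) [3 cells changed]:
YYYYYYYYY
YYYYYYYYY
YYYYYYYYY
WWWYYYYYY
YYYYYYYYY
YYYYYYYYY
YYYYYYYYY
YYYYYYBBY
After op 2 paint(2,3,R):
YYYYYYYYY
YYYYYYYYY
YYYRYYYYY
WWWYYYYYY
YYYYYYYYY
YYYYYYYYY
YYYYYYYYY
YYYYYYBBY
After op 3 paint(4,8,R):
YYYYYYYYY
YYYYYYYYY
YYYRYYYYY
WWWYYYYYY
YYYYYYYYR
YYYYYYYYY
YYYYYYYYY
YYYYYYBBY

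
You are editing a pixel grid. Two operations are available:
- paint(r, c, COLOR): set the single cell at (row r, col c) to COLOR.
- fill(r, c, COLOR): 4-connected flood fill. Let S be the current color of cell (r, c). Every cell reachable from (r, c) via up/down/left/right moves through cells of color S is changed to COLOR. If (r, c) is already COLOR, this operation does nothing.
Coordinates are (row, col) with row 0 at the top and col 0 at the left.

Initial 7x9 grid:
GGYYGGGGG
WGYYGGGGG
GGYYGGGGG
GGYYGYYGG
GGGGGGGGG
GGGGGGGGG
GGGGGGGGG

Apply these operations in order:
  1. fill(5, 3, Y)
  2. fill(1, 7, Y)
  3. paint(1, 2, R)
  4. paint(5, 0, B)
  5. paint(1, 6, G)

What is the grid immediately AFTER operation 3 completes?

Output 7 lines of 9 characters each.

After op 1 fill(5,3,Y) [52 cells changed]:
YYYYYYYYY
WYYYYYYYY
YYYYYYYYY
YYYYYYYYY
YYYYYYYYY
YYYYYYYYY
YYYYYYYYY
After op 2 fill(1,7,Y) [0 cells changed]:
YYYYYYYYY
WYYYYYYYY
YYYYYYYYY
YYYYYYYYY
YYYYYYYYY
YYYYYYYYY
YYYYYYYYY
After op 3 paint(1,2,R):
YYYYYYYYY
WYRYYYYYY
YYYYYYYYY
YYYYYYYYY
YYYYYYYYY
YYYYYYYYY
YYYYYYYYY

Answer: YYYYYYYYY
WYRYYYYYY
YYYYYYYYY
YYYYYYYYY
YYYYYYYYY
YYYYYYYYY
YYYYYYYYY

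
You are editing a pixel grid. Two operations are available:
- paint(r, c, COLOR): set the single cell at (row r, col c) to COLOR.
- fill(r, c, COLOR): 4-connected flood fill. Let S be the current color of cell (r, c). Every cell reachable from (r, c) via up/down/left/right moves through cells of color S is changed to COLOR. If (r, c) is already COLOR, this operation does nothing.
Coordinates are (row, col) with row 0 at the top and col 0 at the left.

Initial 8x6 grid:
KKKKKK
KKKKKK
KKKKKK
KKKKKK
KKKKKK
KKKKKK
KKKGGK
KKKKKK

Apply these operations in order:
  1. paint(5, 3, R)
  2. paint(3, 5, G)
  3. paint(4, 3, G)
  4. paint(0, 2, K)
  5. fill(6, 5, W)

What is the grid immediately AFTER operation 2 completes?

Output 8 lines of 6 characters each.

Answer: KKKKKK
KKKKKK
KKKKKK
KKKKKG
KKKKKK
KKKRKK
KKKGGK
KKKKKK

Derivation:
After op 1 paint(5,3,R):
KKKKKK
KKKKKK
KKKKKK
KKKKKK
KKKKKK
KKKRKK
KKKGGK
KKKKKK
After op 2 paint(3,5,G):
KKKKKK
KKKKKK
KKKKKK
KKKKKG
KKKKKK
KKKRKK
KKKGGK
KKKKKK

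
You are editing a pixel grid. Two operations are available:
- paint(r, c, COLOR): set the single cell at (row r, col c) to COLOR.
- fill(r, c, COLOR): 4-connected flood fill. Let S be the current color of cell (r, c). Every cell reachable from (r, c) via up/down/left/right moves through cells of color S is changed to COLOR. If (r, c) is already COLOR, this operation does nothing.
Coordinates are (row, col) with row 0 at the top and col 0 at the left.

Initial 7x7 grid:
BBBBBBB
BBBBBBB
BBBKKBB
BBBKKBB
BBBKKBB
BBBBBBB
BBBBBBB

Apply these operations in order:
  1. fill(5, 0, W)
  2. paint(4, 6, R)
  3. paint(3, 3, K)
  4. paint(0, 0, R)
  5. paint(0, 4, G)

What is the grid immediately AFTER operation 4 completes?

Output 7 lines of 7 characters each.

After op 1 fill(5,0,W) [43 cells changed]:
WWWWWWW
WWWWWWW
WWWKKWW
WWWKKWW
WWWKKWW
WWWWWWW
WWWWWWW
After op 2 paint(4,6,R):
WWWWWWW
WWWWWWW
WWWKKWW
WWWKKWW
WWWKKWR
WWWWWWW
WWWWWWW
After op 3 paint(3,3,K):
WWWWWWW
WWWWWWW
WWWKKWW
WWWKKWW
WWWKKWR
WWWWWWW
WWWWWWW
After op 4 paint(0,0,R):
RWWWWWW
WWWWWWW
WWWKKWW
WWWKKWW
WWWKKWR
WWWWWWW
WWWWWWW

Answer: RWWWWWW
WWWWWWW
WWWKKWW
WWWKKWW
WWWKKWR
WWWWWWW
WWWWWWW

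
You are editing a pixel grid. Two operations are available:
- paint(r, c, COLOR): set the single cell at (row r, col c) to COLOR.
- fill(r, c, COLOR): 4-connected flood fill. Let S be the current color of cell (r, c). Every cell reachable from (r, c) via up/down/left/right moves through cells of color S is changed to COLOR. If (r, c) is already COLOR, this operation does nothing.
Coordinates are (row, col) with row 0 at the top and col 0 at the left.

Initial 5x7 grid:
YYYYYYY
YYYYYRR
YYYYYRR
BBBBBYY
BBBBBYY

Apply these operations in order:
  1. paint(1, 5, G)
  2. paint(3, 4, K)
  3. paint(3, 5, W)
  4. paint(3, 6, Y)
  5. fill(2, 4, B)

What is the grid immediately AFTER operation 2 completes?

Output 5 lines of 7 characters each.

After op 1 paint(1,5,G):
YYYYYYY
YYYYYGR
YYYYYRR
BBBBBYY
BBBBBYY
After op 2 paint(3,4,K):
YYYYYYY
YYYYYGR
YYYYYRR
BBBBKYY
BBBBBYY

Answer: YYYYYYY
YYYYYGR
YYYYYRR
BBBBKYY
BBBBBYY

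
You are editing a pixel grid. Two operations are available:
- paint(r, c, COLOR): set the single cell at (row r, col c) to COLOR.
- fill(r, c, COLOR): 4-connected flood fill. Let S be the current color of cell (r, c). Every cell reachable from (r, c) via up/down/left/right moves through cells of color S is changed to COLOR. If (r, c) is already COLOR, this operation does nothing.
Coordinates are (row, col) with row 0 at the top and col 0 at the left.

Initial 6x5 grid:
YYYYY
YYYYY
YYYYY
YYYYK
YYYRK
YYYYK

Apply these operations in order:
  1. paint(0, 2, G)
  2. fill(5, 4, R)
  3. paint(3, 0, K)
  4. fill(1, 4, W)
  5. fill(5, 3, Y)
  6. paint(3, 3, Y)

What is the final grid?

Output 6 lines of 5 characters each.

After op 1 paint(0,2,G):
YYGYY
YYYYY
YYYYY
YYYYK
YYYRK
YYYYK
After op 2 fill(5,4,R) [3 cells changed]:
YYGYY
YYYYY
YYYYY
YYYYR
YYYRR
YYYYR
After op 3 paint(3,0,K):
YYGYY
YYYYY
YYYYY
KYYYR
YYYRR
YYYYR
After op 4 fill(1,4,W) [24 cells changed]:
WWGWW
WWWWW
WWWWW
KWWWR
WWWRR
WWWWR
After op 5 fill(5,3,Y) [24 cells changed]:
YYGYY
YYYYY
YYYYY
KYYYR
YYYRR
YYYYR
After op 6 paint(3,3,Y):
YYGYY
YYYYY
YYYYY
KYYYR
YYYRR
YYYYR

Answer: YYGYY
YYYYY
YYYYY
KYYYR
YYYRR
YYYYR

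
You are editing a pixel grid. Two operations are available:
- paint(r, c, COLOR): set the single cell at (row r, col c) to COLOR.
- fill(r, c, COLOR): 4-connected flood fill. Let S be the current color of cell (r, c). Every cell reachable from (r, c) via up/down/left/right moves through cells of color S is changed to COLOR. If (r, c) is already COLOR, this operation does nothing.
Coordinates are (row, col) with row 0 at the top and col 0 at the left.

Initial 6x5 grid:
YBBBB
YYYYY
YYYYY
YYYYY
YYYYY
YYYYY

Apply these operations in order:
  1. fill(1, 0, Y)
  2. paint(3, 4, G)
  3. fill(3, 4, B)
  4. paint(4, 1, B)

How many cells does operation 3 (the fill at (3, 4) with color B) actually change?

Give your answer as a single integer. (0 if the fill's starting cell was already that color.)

Answer: 1

Derivation:
After op 1 fill(1,0,Y) [0 cells changed]:
YBBBB
YYYYY
YYYYY
YYYYY
YYYYY
YYYYY
After op 2 paint(3,4,G):
YBBBB
YYYYY
YYYYY
YYYYG
YYYYY
YYYYY
After op 3 fill(3,4,B) [1 cells changed]:
YBBBB
YYYYY
YYYYY
YYYYB
YYYYY
YYYYY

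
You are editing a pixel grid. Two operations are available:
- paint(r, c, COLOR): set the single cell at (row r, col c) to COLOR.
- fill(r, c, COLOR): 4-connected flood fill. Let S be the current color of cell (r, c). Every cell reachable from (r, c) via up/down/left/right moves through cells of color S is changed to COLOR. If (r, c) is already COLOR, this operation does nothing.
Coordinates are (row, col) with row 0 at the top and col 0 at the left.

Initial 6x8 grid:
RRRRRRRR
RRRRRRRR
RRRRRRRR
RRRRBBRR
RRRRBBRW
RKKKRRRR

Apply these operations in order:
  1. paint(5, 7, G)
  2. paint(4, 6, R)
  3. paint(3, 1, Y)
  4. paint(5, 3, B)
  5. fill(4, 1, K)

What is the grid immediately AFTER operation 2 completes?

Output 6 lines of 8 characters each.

Answer: RRRRRRRR
RRRRRRRR
RRRRRRRR
RRRRBBRR
RRRRBBRW
RKKKRRRG

Derivation:
After op 1 paint(5,7,G):
RRRRRRRR
RRRRRRRR
RRRRRRRR
RRRRBBRR
RRRRBBRW
RKKKRRRG
After op 2 paint(4,6,R):
RRRRRRRR
RRRRRRRR
RRRRRRRR
RRRRBBRR
RRRRBBRW
RKKKRRRG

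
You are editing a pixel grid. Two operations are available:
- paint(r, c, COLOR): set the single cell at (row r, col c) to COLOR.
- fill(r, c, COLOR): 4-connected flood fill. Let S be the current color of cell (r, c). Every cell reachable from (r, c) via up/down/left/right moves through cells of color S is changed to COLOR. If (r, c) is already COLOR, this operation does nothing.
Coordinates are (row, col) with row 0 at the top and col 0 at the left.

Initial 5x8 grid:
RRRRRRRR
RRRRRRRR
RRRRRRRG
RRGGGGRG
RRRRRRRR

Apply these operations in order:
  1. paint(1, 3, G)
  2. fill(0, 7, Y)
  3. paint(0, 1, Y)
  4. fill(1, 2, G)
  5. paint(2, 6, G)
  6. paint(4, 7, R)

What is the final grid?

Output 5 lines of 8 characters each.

After op 1 paint(1,3,G):
RRRRRRRR
RRRGRRRR
RRRRRRRG
RRGGGGRG
RRRRRRRR
After op 2 fill(0,7,Y) [33 cells changed]:
YYYYYYYY
YYYGYYYY
YYYYYYYG
YYGGGGYG
YYYYYYYY
After op 3 paint(0,1,Y):
YYYYYYYY
YYYGYYYY
YYYYYYYG
YYGGGGYG
YYYYYYYY
After op 4 fill(1,2,G) [33 cells changed]:
GGGGGGGG
GGGGGGGG
GGGGGGGG
GGGGGGGG
GGGGGGGG
After op 5 paint(2,6,G):
GGGGGGGG
GGGGGGGG
GGGGGGGG
GGGGGGGG
GGGGGGGG
After op 6 paint(4,7,R):
GGGGGGGG
GGGGGGGG
GGGGGGGG
GGGGGGGG
GGGGGGGR

Answer: GGGGGGGG
GGGGGGGG
GGGGGGGG
GGGGGGGG
GGGGGGGR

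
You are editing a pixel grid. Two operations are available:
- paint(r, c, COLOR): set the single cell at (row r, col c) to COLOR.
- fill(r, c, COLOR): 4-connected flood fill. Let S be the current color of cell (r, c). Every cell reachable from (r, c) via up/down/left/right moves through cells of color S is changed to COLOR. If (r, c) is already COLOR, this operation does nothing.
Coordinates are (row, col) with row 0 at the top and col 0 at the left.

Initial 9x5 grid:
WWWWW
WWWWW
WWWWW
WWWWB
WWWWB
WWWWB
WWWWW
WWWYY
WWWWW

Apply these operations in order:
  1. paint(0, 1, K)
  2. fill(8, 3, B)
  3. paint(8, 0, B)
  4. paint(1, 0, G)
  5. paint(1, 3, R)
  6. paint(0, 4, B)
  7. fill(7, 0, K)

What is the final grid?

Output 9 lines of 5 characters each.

Answer: BKKKK
GKKRK
KKKKK
KKKKK
KKKKK
KKKKK
KKKKK
KKKYY
KKKKK

Derivation:
After op 1 paint(0,1,K):
WKWWW
WWWWW
WWWWW
WWWWB
WWWWB
WWWWB
WWWWW
WWWYY
WWWWW
After op 2 fill(8,3,B) [39 cells changed]:
BKBBB
BBBBB
BBBBB
BBBBB
BBBBB
BBBBB
BBBBB
BBBYY
BBBBB
After op 3 paint(8,0,B):
BKBBB
BBBBB
BBBBB
BBBBB
BBBBB
BBBBB
BBBBB
BBBYY
BBBBB
After op 4 paint(1,0,G):
BKBBB
GBBBB
BBBBB
BBBBB
BBBBB
BBBBB
BBBBB
BBBYY
BBBBB
After op 5 paint(1,3,R):
BKBBB
GBBRB
BBBBB
BBBBB
BBBBB
BBBBB
BBBBB
BBBYY
BBBBB
After op 6 paint(0,4,B):
BKBBB
GBBRB
BBBBB
BBBBB
BBBBB
BBBBB
BBBBB
BBBYY
BBBBB
After op 7 fill(7,0,K) [39 cells changed]:
BKKKK
GKKRK
KKKKK
KKKKK
KKKKK
KKKKK
KKKKK
KKKYY
KKKKK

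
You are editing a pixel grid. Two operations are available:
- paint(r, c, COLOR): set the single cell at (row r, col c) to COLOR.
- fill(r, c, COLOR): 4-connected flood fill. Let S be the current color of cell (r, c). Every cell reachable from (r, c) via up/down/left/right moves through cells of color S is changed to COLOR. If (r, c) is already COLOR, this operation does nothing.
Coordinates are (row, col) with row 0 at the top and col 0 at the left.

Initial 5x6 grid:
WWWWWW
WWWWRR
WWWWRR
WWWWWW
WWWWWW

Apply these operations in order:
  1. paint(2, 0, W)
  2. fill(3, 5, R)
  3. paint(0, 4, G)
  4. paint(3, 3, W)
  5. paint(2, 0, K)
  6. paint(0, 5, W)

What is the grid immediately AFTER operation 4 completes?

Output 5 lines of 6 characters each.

After op 1 paint(2,0,W):
WWWWWW
WWWWRR
WWWWRR
WWWWWW
WWWWWW
After op 2 fill(3,5,R) [26 cells changed]:
RRRRRR
RRRRRR
RRRRRR
RRRRRR
RRRRRR
After op 3 paint(0,4,G):
RRRRGR
RRRRRR
RRRRRR
RRRRRR
RRRRRR
After op 4 paint(3,3,W):
RRRRGR
RRRRRR
RRRRRR
RRRWRR
RRRRRR

Answer: RRRRGR
RRRRRR
RRRRRR
RRRWRR
RRRRRR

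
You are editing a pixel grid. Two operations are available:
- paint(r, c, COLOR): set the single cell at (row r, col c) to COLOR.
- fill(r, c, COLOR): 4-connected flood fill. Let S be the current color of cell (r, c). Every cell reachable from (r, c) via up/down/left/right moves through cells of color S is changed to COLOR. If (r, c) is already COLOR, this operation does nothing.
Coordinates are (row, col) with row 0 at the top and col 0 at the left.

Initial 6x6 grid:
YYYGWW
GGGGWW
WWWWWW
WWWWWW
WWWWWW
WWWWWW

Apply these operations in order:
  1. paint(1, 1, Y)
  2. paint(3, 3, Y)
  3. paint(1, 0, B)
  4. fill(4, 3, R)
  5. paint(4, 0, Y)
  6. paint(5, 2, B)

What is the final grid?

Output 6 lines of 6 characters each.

After op 1 paint(1,1,Y):
YYYGWW
GYGGWW
WWWWWW
WWWWWW
WWWWWW
WWWWWW
After op 2 paint(3,3,Y):
YYYGWW
GYGGWW
WWWWWW
WWWYWW
WWWWWW
WWWWWW
After op 3 paint(1,0,B):
YYYGWW
BYGGWW
WWWWWW
WWWYWW
WWWWWW
WWWWWW
After op 4 fill(4,3,R) [27 cells changed]:
YYYGRR
BYGGRR
RRRRRR
RRRYRR
RRRRRR
RRRRRR
After op 5 paint(4,0,Y):
YYYGRR
BYGGRR
RRRRRR
RRRYRR
YRRRRR
RRRRRR
After op 6 paint(5,2,B):
YYYGRR
BYGGRR
RRRRRR
RRRYRR
YRRRRR
RRBRRR

Answer: YYYGRR
BYGGRR
RRRRRR
RRRYRR
YRRRRR
RRBRRR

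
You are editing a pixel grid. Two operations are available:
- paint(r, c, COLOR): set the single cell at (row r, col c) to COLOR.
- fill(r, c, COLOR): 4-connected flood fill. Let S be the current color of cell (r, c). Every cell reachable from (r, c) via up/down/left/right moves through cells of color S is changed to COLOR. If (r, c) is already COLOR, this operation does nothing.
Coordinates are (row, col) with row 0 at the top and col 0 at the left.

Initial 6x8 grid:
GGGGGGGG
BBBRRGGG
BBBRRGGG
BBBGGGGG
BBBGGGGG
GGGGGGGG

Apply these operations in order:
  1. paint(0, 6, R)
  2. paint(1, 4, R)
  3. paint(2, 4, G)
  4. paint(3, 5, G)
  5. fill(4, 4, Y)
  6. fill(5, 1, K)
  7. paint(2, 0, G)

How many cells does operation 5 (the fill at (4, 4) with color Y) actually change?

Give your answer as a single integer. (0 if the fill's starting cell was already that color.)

After op 1 paint(0,6,R):
GGGGGGRG
BBBRRGGG
BBBRRGGG
BBBGGGGG
BBBGGGGG
GGGGGGGG
After op 2 paint(1,4,R):
GGGGGGRG
BBBRRGGG
BBBRRGGG
BBBGGGGG
BBBGGGGG
GGGGGGGG
After op 3 paint(2,4,G):
GGGGGGRG
BBBRRGGG
BBBRGGGG
BBBGGGGG
BBBGGGGG
GGGGGGGG
After op 4 paint(3,5,G):
GGGGGGRG
BBBRRGGG
BBBRGGGG
BBBGGGGG
BBBGGGGG
GGGGGGGG
After op 5 fill(4,4,Y) [32 cells changed]:
YYYYYYRY
BBBRRYYY
BBBRYYYY
BBBYYYYY
BBBYYYYY
YYYYYYYY

Answer: 32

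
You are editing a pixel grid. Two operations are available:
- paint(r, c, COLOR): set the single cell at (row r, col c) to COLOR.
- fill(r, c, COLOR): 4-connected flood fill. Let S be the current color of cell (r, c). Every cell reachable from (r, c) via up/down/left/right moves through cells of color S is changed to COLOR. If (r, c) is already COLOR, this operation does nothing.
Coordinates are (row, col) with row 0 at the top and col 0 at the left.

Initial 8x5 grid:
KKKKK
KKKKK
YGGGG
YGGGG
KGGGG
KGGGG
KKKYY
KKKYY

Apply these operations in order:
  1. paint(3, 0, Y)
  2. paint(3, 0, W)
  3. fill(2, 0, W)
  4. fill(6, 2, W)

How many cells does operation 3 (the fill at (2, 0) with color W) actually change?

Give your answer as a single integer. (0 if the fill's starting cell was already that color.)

Answer: 1

Derivation:
After op 1 paint(3,0,Y):
KKKKK
KKKKK
YGGGG
YGGGG
KGGGG
KGGGG
KKKYY
KKKYY
After op 2 paint(3,0,W):
KKKKK
KKKKK
YGGGG
WGGGG
KGGGG
KGGGG
KKKYY
KKKYY
After op 3 fill(2,0,W) [1 cells changed]:
KKKKK
KKKKK
WGGGG
WGGGG
KGGGG
KGGGG
KKKYY
KKKYY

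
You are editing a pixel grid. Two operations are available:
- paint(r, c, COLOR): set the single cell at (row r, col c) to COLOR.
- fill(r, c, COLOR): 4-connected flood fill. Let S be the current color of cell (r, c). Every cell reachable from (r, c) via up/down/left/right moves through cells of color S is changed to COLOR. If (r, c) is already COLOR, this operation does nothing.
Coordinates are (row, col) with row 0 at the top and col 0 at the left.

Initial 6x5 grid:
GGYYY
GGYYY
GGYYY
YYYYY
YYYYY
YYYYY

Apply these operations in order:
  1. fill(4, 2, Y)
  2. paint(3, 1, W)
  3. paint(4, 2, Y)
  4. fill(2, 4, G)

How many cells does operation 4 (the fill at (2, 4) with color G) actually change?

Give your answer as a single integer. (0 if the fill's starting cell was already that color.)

After op 1 fill(4,2,Y) [0 cells changed]:
GGYYY
GGYYY
GGYYY
YYYYY
YYYYY
YYYYY
After op 2 paint(3,1,W):
GGYYY
GGYYY
GGYYY
YWYYY
YYYYY
YYYYY
After op 3 paint(4,2,Y):
GGYYY
GGYYY
GGYYY
YWYYY
YYYYY
YYYYY
After op 4 fill(2,4,G) [23 cells changed]:
GGGGG
GGGGG
GGGGG
GWGGG
GGGGG
GGGGG

Answer: 23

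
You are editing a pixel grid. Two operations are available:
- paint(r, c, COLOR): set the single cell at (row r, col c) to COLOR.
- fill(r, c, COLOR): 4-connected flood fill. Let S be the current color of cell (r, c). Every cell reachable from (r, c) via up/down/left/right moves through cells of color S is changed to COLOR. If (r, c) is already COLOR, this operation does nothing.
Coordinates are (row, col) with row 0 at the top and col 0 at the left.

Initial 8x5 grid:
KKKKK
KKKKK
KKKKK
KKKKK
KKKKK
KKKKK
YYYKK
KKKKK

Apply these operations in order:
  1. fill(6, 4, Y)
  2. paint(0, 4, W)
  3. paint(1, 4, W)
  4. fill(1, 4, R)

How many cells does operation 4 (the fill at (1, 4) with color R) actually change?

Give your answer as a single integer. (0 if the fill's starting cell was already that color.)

After op 1 fill(6,4,Y) [37 cells changed]:
YYYYY
YYYYY
YYYYY
YYYYY
YYYYY
YYYYY
YYYYY
YYYYY
After op 2 paint(0,4,W):
YYYYW
YYYYY
YYYYY
YYYYY
YYYYY
YYYYY
YYYYY
YYYYY
After op 3 paint(1,4,W):
YYYYW
YYYYW
YYYYY
YYYYY
YYYYY
YYYYY
YYYYY
YYYYY
After op 4 fill(1,4,R) [2 cells changed]:
YYYYR
YYYYR
YYYYY
YYYYY
YYYYY
YYYYY
YYYYY
YYYYY

Answer: 2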